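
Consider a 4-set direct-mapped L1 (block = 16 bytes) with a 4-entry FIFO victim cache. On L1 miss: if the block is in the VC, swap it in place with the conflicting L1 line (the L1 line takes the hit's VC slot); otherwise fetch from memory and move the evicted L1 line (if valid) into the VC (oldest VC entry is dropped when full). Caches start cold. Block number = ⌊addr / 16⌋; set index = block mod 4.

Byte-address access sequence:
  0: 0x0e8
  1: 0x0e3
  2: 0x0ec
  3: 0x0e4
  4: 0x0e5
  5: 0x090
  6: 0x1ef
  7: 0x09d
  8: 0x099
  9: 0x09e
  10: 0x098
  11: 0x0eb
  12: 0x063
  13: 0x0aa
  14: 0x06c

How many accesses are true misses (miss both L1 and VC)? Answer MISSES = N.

MISSES = 5

#0 0xe8→b14/s2 MISS; vc=[]
#1 0xe3→b14/s2 L1-HIT; vc=[]
#2 0xec→b14/s2 L1-HIT; vc=[]
#3 0xe4→b14/s2 L1-HIT; vc=[]
#4 0xe5→b14/s2 L1-HIT; vc=[]
#5 0x90→b9/s1 MISS; vc=[]
#6 0x1ef→b30/s2 MISS; vc=[14]
#7 0x9d→b9/s1 L1-HIT; vc=[14]
#8 0x99→b9/s1 L1-HIT; vc=[14]
#9 0x9e→b9/s1 L1-HIT; vc=[14]
#10 0x98→b9/s1 L1-HIT; vc=[14]
#11 0xeb→b14/s2 VC-HIT; vc=[30]
#12 0x63→b6/s2 MISS; vc=[30,14]
#13 0xaa→b10/s2 MISS; vc=[30,14,6]
#14 0x6c→b6/s2 VC-HIT; vc=[30,14,10]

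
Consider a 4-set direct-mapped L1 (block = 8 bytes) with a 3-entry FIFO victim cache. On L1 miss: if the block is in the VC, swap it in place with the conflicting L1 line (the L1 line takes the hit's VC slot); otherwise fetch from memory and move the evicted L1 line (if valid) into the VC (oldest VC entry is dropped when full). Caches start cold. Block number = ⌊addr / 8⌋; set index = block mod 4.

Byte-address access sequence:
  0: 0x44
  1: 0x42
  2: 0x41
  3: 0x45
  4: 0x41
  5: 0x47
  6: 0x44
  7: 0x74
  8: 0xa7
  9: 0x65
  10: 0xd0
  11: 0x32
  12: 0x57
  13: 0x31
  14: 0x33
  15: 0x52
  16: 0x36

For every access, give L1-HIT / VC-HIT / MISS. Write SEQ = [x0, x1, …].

SEQ = [MISS, L1-HIT, L1-HIT, L1-HIT, L1-HIT, L1-HIT, L1-HIT, MISS, MISS, MISS, MISS, MISS, MISS, VC-HIT, L1-HIT, VC-HIT, VC-HIT]

0: 0x44 (blk 8, set 0) → MISS  vc=[]
1: 0x42 (blk 8, set 0) → L1-HIT  vc=[]
2: 0x41 (blk 8, set 0) → L1-HIT  vc=[]
3: 0x45 (blk 8, set 0) → L1-HIT  vc=[]
4: 0x41 (blk 8, set 0) → L1-HIT  vc=[]
5: 0x47 (blk 8, set 0) → L1-HIT  vc=[]
6: 0x44 (blk 8, set 0) → L1-HIT  vc=[]
7: 0x74 (blk 14, set 2) → MISS  vc=[]
8: 0xa7 (blk 20, set 0) → MISS  vc=[8]
9: 0x65 (blk 12, set 0) → MISS  vc=[8, 20]
10: 0xd0 (blk 26, set 2) → MISS  vc=[8, 20, 14]
11: 0x32 (blk 6, set 2) → MISS  vc=[20, 14, 26]
12: 0x57 (blk 10, set 2) → MISS  vc=[14, 26, 6]
13: 0x31 (blk 6, set 2) → VC-HIT  vc=[14, 26, 10]
14: 0x33 (blk 6, set 2) → L1-HIT  vc=[14, 26, 10]
15: 0x52 (blk 10, set 2) → VC-HIT  vc=[14, 26, 6]
16: 0x36 (blk 6, set 2) → VC-HIT  vc=[14, 26, 10]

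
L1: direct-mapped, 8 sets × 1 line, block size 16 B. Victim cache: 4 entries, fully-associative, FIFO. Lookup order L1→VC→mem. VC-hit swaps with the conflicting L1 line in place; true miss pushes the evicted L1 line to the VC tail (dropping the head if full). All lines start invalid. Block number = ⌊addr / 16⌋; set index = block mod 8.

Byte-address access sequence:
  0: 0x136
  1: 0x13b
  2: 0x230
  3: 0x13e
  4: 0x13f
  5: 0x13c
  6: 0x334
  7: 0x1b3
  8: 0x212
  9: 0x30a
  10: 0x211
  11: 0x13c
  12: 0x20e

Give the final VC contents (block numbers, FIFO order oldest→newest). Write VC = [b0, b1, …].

VC = [35, 27, 51, 48]

  [0] addr=0x136 blk=19 s=3: MISS | VC []
  [1] addr=0x13b blk=19 s=3: L1-HIT | VC []
  [2] addr=0x230 blk=35 s=3: MISS | VC [19]
  [3] addr=0x13e blk=19 s=3: VC-HIT | VC [35]
  [4] addr=0x13f blk=19 s=3: L1-HIT | VC [35]
  [5] addr=0x13c blk=19 s=3: L1-HIT | VC [35]
  [6] addr=0x334 blk=51 s=3: MISS | VC [35, 19]
  [7] addr=0x1b3 blk=27 s=3: MISS | VC [35, 19, 51]
  [8] addr=0x212 blk=33 s=1: MISS | VC [35, 19, 51]
  [9] addr=0x30a blk=48 s=0: MISS | VC [35, 19, 51]
  [10] addr=0x211 blk=33 s=1: L1-HIT | VC [35, 19, 51]
  [11] addr=0x13c blk=19 s=3: VC-HIT | VC [35, 27, 51]
  [12] addr=0x20e blk=32 s=0: MISS | VC [35, 27, 51, 48]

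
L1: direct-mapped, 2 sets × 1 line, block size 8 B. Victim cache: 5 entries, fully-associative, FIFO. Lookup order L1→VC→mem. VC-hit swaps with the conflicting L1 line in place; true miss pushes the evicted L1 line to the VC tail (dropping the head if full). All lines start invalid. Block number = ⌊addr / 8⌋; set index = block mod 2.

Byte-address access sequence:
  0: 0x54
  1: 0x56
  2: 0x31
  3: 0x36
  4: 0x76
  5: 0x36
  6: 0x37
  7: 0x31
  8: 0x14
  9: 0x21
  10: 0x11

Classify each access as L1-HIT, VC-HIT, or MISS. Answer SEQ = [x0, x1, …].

SEQ = [MISS, L1-HIT, MISS, L1-HIT, MISS, VC-HIT, L1-HIT, L1-HIT, MISS, MISS, VC-HIT]

#0 0x54→b10/s0 MISS; vc=[]
#1 0x56→b10/s0 L1-HIT; vc=[]
#2 0x31→b6/s0 MISS; vc=[10]
#3 0x36→b6/s0 L1-HIT; vc=[10]
#4 0x76→b14/s0 MISS; vc=[10,6]
#5 0x36→b6/s0 VC-HIT; vc=[10,14]
#6 0x37→b6/s0 L1-HIT; vc=[10,14]
#7 0x31→b6/s0 L1-HIT; vc=[10,14]
#8 0x14→b2/s0 MISS; vc=[10,14,6]
#9 0x21→b4/s0 MISS; vc=[10,14,6,2]
#10 0x11→b2/s0 VC-HIT; vc=[10,14,6,4]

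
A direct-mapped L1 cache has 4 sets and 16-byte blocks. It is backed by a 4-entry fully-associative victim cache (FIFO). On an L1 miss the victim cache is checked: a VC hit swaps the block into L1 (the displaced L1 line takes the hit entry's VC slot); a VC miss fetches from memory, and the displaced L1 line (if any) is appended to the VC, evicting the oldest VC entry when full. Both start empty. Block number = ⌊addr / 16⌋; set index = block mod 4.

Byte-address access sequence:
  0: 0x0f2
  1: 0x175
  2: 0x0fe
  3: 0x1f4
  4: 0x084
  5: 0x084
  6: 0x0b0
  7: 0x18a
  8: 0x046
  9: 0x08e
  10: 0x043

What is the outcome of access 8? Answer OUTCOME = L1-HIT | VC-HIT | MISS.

#0 0xf2→b15/s3 MISS; vc=[]
#1 0x175→b23/s3 MISS; vc=[15]
#2 0xfe→b15/s3 VC-HIT; vc=[23]
#3 0x1f4→b31/s3 MISS; vc=[23,15]
#4 0x84→b8/s0 MISS; vc=[23,15]
#5 0x84→b8/s0 L1-HIT; vc=[23,15]
#6 0xb0→b11/s3 MISS; vc=[23,15,31]
#7 0x18a→b24/s0 MISS; vc=[23,15,31,8]
#8 0x46→b4/s0 MISS; vc=[15,31,8,24]
#9 0x8e→b8/s0 VC-HIT; vc=[15,31,4,24]
#10 0x43→b4/s0 VC-HIT; vc=[15,31,8,24]

OUTCOME = MISS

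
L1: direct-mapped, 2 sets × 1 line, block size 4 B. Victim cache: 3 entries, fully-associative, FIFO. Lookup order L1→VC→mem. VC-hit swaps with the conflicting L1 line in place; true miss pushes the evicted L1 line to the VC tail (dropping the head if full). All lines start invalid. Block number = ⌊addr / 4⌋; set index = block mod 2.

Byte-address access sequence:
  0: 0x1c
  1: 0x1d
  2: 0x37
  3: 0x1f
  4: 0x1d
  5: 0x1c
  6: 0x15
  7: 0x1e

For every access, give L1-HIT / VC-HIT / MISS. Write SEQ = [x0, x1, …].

SEQ = [MISS, L1-HIT, MISS, VC-HIT, L1-HIT, L1-HIT, MISS, VC-HIT]

  [0] addr=0x1c blk=7 s=1: MISS | VC []
  [1] addr=0x1d blk=7 s=1: L1-HIT | VC []
  [2] addr=0x37 blk=13 s=1: MISS | VC [7]
  [3] addr=0x1f blk=7 s=1: VC-HIT | VC [13]
  [4] addr=0x1d blk=7 s=1: L1-HIT | VC [13]
  [5] addr=0x1c blk=7 s=1: L1-HIT | VC [13]
  [6] addr=0x15 blk=5 s=1: MISS | VC [13, 7]
  [7] addr=0x1e blk=7 s=1: VC-HIT | VC [13, 5]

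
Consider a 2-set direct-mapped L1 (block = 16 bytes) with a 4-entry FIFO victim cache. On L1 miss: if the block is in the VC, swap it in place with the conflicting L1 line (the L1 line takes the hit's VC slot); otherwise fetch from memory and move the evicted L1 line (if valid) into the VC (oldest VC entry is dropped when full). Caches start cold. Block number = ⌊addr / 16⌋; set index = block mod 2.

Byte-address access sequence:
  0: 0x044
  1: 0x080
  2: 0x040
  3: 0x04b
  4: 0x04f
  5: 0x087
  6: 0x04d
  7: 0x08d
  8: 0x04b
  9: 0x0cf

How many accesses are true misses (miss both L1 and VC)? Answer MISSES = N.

MISSES = 3

  [0] addr=0x44 blk=4 s=0: MISS | VC []
  [1] addr=0x80 blk=8 s=0: MISS | VC [4]
  [2] addr=0x40 blk=4 s=0: VC-HIT | VC [8]
  [3] addr=0x4b blk=4 s=0: L1-HIT | VC [8]
  [4] addr=0x4f blk=4 s=0: L1-HIT | VC [8]
  [5] addr=0x87 blk=8 s=0: VC-HIT | VC [4]
  [6] addr=0x4d blk=4 s=0: VC-HIT | VC [8]
  [7] addr=0x8d blk=8 s=0: VC-HIT | VC [4]
  [8] addr=0x4b blk=4 s=0: VC-HIT | VC [8]
  [9] addr=0xcf blk=12 s=0: MISS | VC [8, 4]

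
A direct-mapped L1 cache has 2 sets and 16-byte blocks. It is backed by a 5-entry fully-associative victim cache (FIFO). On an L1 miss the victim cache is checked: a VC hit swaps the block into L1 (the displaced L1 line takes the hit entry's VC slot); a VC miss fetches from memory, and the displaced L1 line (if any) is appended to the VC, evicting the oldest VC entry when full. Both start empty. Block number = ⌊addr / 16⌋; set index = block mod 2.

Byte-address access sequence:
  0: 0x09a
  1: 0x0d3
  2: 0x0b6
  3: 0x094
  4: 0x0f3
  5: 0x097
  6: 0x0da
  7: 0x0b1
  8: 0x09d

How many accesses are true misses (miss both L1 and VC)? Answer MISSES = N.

MISSES = 4

0: 0x9a (blk 9, set 1) → MISS  vc=[]
1: 0xd3 (blk 13, set 1) → MISS  vc=[9]
2: 0xb6 (blk 11, set 1) → MISS  vc=[9, 13]
3: 0x94 (blk 9, set 1) → VC-HIT  vc=[11, 13]
4: 0xf3 (blk 15, set 1) → MISS  vc=[11, 13, 9]
5: 0x97 (blk 9, set 1) → VC-HIT  vc=[11, 13, 15]
6: 0xda (blk 13, set 1) → VC-HIT  vc=[11, 9, 15]
7: 0xb1 (blk 11, set 1) → VC-HIT  vc=[13, 9, 15]
8: 0x9d (blk 9, set 1) → VC-HIT  vc=[13, 11, 15]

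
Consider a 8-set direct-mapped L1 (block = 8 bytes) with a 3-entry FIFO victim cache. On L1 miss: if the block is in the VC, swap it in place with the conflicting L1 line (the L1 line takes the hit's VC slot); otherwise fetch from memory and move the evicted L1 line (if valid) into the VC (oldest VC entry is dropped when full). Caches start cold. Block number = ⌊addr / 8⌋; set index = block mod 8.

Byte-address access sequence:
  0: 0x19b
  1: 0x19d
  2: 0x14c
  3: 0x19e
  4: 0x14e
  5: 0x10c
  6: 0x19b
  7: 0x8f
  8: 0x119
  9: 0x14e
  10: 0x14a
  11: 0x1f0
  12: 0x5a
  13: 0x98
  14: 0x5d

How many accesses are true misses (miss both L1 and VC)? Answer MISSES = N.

MISSES = 8

#0 0x19b→b51/s3 MISS; vc=[]
#1 0x19d→b51/s3 L1-HIT; vc=[]
#2 0x14c→b41/s1 MISS; vc=[]
#3 0x19e→b51/s3 L1-HIT; vc=[]
#4 0x14e→b41/s1 L1-HIT; vc=[]
#5 0x10c→b33/s1 MISS; vc=[41]
#6 0x19b→b51/s3 L1-HIT; vc=[41]
#7 0x8f→b17/s1 MISS; vc=[41,33]
#8 0x119→b35/s3 MISS; vc=[41,33,51]
#9 0x14e→b41/s1 VC-HIT; vc=[17,33,51]
#10 0x14a→b41/s1 L1-HIT; vc=[17,33,51]
#11 0x1f0→b62/s6 MISS; vc=[17,33,51]
#12 0x5a→b11/s3 MISS; vc=[33,51,35]
#13 0x98→b19/s3 MISS; vc=[51,35,11]
#14 0x5d→b11/s3 VC-HIT; vc=[51,35,19]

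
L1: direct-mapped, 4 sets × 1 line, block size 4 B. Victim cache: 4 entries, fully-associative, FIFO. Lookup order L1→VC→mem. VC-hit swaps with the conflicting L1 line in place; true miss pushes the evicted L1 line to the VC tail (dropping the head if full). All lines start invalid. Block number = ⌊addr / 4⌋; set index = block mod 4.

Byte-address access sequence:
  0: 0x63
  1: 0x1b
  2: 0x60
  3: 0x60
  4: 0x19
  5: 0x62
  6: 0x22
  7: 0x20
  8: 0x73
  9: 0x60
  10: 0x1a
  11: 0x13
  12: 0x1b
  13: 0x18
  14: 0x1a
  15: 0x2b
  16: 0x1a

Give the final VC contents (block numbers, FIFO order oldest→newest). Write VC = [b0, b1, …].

VC = [28, 8, 24, 10]

#0 0x63→b24/s0 MISS; vc=[]
#1 0x1b→b6/s2 MISS; vc=[]
#2 0x60→b24/s0 L1-HIT; vc=[]
#3 0x60→b24/s0 L1-HIT; vc=[]
#4 0x19→b6/s2 L1-HIT; vc=[]
#5 0x62→b24/s0 L1-HIT; vc=[]
#6 0x22→b8/s0 MISS; vc=[24]
#7 0x20→b8/s0 L1-HIT; vc=[24]
#8 0x73→b28/s0 MISS; vc=[24,8]
#9 0x60→b24/s0 VC-HIT; vc=[28,8]
#10 0x1a→b6/s2 L1-HIT; vc=[28,8]
#11 0x13→b4/s0 MISS; vc=[28,8,24]
#12 0x1b→b6/s2 L1-HIT; vc=[28,8,24]
#13 0x18→b6/s2 L1-HIT; vc=[28,8,24]
#14 0x1a→b6/s2 L1-HIT; vc=[28,8,24]
#15 0x2b→b10/s2 MISS; vc=[28,8,24,6]
#16 0x1a→b6/s2 VC-HIT; vc=[28,8,24,10]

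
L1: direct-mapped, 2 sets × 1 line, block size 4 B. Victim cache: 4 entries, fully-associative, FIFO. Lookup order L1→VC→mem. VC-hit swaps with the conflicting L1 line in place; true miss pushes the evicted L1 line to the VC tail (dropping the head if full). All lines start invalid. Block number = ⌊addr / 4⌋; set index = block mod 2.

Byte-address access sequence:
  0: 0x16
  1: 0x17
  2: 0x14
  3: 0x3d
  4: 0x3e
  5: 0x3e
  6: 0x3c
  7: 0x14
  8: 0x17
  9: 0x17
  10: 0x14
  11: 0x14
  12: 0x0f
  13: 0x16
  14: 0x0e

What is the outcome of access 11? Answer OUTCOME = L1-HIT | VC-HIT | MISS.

  [0] addr=0x16 blk=5 s=1: MISS | VC []
  [1] addr=0x17 blk=5 s=1: L1-HIT | VC []
  [2] addr=0x14 blk=5 s=1: L1-HIT | VC []
  [3] addr=0x3d blk=15 s=1: MISS | VC [5]
  [4] addr=0x3e blk=15 s=1: L1-HIT | VC [5]
  [5] addr=0x3e blk=15 s=1: L1-HIT | VC [5]
  [6] addr=0x3c blk=15 s=1: L1-HIT | VC [5]
  [7] addr=0x14 blk=5 s=1: VC-HIT | VC [15]
  [8] addr=0x17 blk=5 s=1: L1-HIT | VC [15]
  [9] addr=0x17 blk=5 s=1: L1-HIT | VC [15]
  [10] addr=0x14 blk=5 s=1: L1-HIT | VC [15]
  [11] addr=0x14 blk=5 s=1: L1-HIT | VC [15]
  [12] addr=0xf blk=3 s=1: MISS | VC [15, 5]
  [13] addr=0x16 blk=5 s=1: VC-HIT | VC [15, 3]
  [14] addr=0xe blk=3 s=1: VC-HIT | VC [15, 5]

OUTCOME = L1-HIT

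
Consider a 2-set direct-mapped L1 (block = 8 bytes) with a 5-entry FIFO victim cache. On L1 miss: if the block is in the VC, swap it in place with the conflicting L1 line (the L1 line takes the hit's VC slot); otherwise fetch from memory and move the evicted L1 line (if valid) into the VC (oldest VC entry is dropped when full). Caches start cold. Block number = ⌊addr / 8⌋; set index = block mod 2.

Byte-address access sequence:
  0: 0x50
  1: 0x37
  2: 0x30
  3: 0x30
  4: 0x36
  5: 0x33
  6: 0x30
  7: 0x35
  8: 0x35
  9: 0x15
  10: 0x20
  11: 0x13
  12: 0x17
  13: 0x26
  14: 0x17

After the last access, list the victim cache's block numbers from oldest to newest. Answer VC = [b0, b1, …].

VC = [10, 6, 4]

#0 0x50→b10/s0 MISS; vc=[]
#1 0x37→b6/s0 MISS; vc=[10]
#2 0x30→b6/s0 L1-HIT; vc=[10]
#3 0x30→b6/s0 L1-HIT; vc=[10]
#4 0x36→b6/s0 L1-HIT; vc=[10]
#5 0x33→b6/s0 L1-HIT; vc=[10]
#6 0x30→b6/s0 L1-HIT; vc=[10]
#7 0x35→b6/s0 L1-HIT; vc=[10]
#8 0x35→b6/s0 L1-HIT; vc=[10]
#9 0x15→b2/s0 MISS; vc=[10,6]
#10 0x20→b4/s0 MISS; vc=[10,6,2]
#11 0x13→b2/s0 VC-HIT; vc=[10,6,4]
#12 0x17→b2/s0 L1-HIT; vc=[10,6,4]
#13 0x26→b4/s0 VC-HIT; vc=[10,6,2]
#14 0x17→b2/s0 VC-HIT; vc=[10,6,4]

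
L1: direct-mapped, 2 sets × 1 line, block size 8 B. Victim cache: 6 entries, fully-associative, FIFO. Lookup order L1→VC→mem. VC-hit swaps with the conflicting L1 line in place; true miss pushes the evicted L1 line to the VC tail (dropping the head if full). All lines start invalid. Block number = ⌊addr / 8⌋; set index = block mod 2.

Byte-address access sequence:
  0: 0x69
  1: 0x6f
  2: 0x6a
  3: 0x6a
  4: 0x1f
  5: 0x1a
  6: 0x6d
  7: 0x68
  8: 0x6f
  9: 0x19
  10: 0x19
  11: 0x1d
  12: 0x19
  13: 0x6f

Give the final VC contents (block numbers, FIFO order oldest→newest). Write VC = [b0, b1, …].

VC = [3]

#0 0x69→b13/s1 MISS; vc=[]
#1 0x6f→b13/s1 L1-HIT; vc=[]
#2 0x6a→b13/s1 L1-HIT; vc=[]
#3 0x6a→b13/s1 L1-HIT; vc=[]
#4 0x1f→b3/s1 MISS; vc=[13]
#5 0x1a→b3/s1 L1-HIT; vc=[13]
#6 0x6d→b13/s1 VC-HIT; vc=[3]
#7 0x68→b13/s1 L1-HIT; vc=[3]
#8 0x6f→b13/s1 L1-HIT; vc=[3]
#9 0x19→b3/s1 VC-HIT; vc=[13]
#10 0x19→b3/s1 L1-HIT; vc=[13]
#11 0x1d→b3/s1 L1-HIT; vc=[13]
#12 0x19→b3/s1 L1-HIT; vc=[13]
#13 0x6f→b13/s1 VC-HIT; vc=[3]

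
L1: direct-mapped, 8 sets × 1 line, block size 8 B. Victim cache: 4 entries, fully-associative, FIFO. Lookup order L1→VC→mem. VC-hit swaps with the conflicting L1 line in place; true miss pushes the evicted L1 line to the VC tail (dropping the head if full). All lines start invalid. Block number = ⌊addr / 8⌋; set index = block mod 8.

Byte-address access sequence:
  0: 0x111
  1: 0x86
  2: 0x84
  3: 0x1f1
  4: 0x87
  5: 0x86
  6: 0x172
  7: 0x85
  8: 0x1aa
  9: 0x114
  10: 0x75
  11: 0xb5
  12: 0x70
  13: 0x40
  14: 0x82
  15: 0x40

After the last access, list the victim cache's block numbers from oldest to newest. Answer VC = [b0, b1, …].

0: 0x111 (blk 34, set 2) → MISS  vc=[]
1: 0x86 (blk 16, set 0) → MISS  vc=[]
2: 0x84 (blk 16, set 0) → L1-HIT  vc=[]
3: 0x1f1 (blk 62, set 6) → MISS  vc=[]
4: 0x87 (blk 16, set 0) → L1-HIT  vc=[]
5: 0x86 (blk 16, set 0) → L1-HIT  vc=[]
6: 0x172 (blk 46, set 6) → MISS  vc=[62]
7: 0x85 (blk 16, set 0) → L1-HIT  vc=[62]
8: 0x1aa (blk 53, set 5) → MISS  vc=[62]
9: 0x114 (blk 34, set 2) → L1-HIT  vc=[62]
10: 0x75 (blk 14, set 6) → MISS  vc=[62, 46]
11: 0xb5 (blk 22, set 6) → MISS  vc=[62, 46, 14]
12: 0x70 (blk 14, set 6) → VC-HIT  vc=[62, 46, 22]
13: 0x40 (blk 8, set 0) → MISS  vc=[62, 46, 22, 16]
14: 0x82 (blk 16, set 0) → VC-HIT  vc=[62, 46, 22, 8]
15: 0x40 (blk 8, set 0) → VC-HIT  vc=[62, 46, 22, 16]

VC = [62, 46, 22, 16]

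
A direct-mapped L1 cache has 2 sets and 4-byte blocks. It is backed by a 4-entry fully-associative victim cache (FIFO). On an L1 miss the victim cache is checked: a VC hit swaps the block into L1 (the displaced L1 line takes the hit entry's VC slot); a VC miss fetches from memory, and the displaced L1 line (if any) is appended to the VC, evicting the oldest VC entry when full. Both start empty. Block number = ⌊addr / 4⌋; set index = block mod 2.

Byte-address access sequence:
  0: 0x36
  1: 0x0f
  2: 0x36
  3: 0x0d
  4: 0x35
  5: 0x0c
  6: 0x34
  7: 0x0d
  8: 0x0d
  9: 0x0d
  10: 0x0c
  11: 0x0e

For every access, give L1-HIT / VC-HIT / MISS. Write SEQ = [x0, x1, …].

SEQ = [MISS, MISS, VC-HIT, VC-HIT, VC-HIT, VC-HIT, VC-HIT, VC-HIT, L1-HIT, L1-HIT, L1-HIT, L1-HIT]

  [0] addr=0x36 blk=13 s=1: MISS | VC []
  [1] addr=0xf blk=3 s=1: MISS | VC [13]
  [2] addr=0x36 blk=13 s=1: VC-HIT | VC [3]
  [3] addr=0xd blk=3 s=1: VC-HIT | VC [13]
  [4] addr=0x35 blk=13 s=1: VC-HIT | VC [3]
  [5] addr=0xc blk=3 s=1: VC-HIT | VC [13]
  [6] addr=0x34 blk=13 s=1: VC-HIT | VC [3]
  [7] addr=0xd blk=3 s=1: VC-HIT | VC [13]
  [8] addr=0xd blk=3 s=1: L1-HIT | VC [13]
  [9] addr=0xd blk=3 s=1: L1-HIT | VC [13]
  [10] addr=0xc blk=3 s=1: L1-HIT | VC [13]
  [11] addr=0xe blk=3 s=1: L1-HIT | VC [13]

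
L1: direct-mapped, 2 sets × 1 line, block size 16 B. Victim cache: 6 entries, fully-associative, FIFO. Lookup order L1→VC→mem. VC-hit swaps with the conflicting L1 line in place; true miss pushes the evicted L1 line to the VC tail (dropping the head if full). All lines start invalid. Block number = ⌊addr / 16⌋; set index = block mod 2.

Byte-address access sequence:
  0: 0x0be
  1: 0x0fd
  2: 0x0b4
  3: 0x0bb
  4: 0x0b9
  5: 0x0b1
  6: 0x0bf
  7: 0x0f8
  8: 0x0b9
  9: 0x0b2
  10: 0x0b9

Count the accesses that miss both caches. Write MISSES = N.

MISSES = 2

  [0] addr=0xbe blk=11 s=1: MISS | VC []
  [1] addr=0xfd blk=15 s=1: MISS | VC [11]
  [2] addr=0xb4 blk=11 s=1: VC-HIT | VC [15]
  [3] addr=0xbb blk=11 s=1: L1-HIT | VC [15]
  [4] addr=0xb9 blk=11 s=1: L1-HIT | VC [15]
  [5] addr=0xb1 blk=11 s=1: L1-HIT | VC [15]
  [6] addr=0xbf blk=11 s=1: L1-HIT | VC [15]
  [7] addr=0xf8 blk=15 s=1: VC-HIT | VC [11]
  [8] addr=0xb9 blk=11 s=1: VC-HIT | VC [15]
  [9] addr=0xb2 blk=11 s=1: L1-HIT | VC [15]
  [10] addr=0xb9 blk=11 s=1: L1-HIT | VC [15]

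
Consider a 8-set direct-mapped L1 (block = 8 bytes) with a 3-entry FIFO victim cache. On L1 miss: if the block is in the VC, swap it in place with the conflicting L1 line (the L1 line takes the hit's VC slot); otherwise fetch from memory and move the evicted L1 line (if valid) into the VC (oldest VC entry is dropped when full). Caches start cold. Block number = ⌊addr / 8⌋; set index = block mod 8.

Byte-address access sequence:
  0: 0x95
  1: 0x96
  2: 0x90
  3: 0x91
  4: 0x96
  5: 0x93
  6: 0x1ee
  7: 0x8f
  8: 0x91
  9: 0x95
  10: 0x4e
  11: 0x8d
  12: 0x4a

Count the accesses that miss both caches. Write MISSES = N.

  [0] addr=0x95 blk=18 s=2: MISS | VC []
  [1] addr=0x96 blk=18 s=2: L1-HIT | VC []
  [2] addr=0x90 blk=18 s=2: L1-HIT | VC []
  [3] addr=0x91 blk=18 s=2: L1-HIT | VC []
  [4] addr=0x96 blk=18 s=2: L1-HIT | VC []
  [5] addr=0x93 blk=18 s=2: L1-HIT | VC []
  [6] addr=0x1ee blk=61 s=5: MISS | VC []
  [7] addr=0x8f blk=17 s=1: MISS | VC []
  [8] addr=0x91 blk=18 s=2: L1-HIT | VC []
  [9] addr=0x95 blk=18 s=2: L1-HIT | VC []
  [10] addr=0x4e blk=9 s=1: MISS | VC [17]
  [11] addr=0x8d blk=17 s=1: VC-HIT | VC [9]
  [12] addr=0x4a blk=9 s=1: VC-HIT | VC [17]

MISSES = 4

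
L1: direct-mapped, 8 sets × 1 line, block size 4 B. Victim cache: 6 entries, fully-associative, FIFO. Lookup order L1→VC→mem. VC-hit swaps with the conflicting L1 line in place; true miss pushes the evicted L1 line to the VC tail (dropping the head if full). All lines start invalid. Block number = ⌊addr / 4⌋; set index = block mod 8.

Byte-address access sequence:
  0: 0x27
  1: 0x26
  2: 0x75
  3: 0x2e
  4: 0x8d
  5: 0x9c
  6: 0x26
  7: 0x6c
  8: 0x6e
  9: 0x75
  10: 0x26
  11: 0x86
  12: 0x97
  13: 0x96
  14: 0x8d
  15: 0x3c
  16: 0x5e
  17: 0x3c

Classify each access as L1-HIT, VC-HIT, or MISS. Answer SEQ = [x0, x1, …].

SEQ = [MISS, L1-HIT, MISS, MISS, MISS, MISS, L1-HIT, MISS, L1-HIT, L1-HIT, L1-HIT, MISS, MISS, L1-HIT, VC-HIT, MISS, MISS, VC-HIT]

  [0] addr=0x27 blk=9 s=1: MISS | VC []
  [1] addr=0x26 blk=9 s=1: L1-HIT | VC []
  [2] addr=0x75 blk=29 s=5: MISS | VC []
  [3] addr=0x2e blk=11 s=3: MISS | VC []
  [4] addr=0x8d blk=35 s=3: MISS | VC [11]
  [5] addr=0x9c blk=39 s=7: MISS | VC [11]
  [6] addr=0x26 blk=9 s=1: L1-HIT | VC [11]
  [7] addr=0x6c blk=27 s=3: MISS | VC [11, 35]
  [8] addr=0x6e blk=27 s=3: L1-HIT | VC [11, 35]
  [9] addr=0x75 blk=29 s=5: L1-HIT | VC [11, 35]
  [10] addr=0x26 blk=9 s=1: L1-HIT | VC [11, 35]
  [11] addr=0x86 blk=33 s=1: MISS | VC [11, 35, 9]
  [12] addr=0x97 blk=37 s=5: MISS | VC [11, 35, 9, 29]
  [13] addr=0x96 blk=37 s=5: L1-HIT | VC [11, 35, 9, 29]
  [14] addr=0x8d blk=35 s=3: VC-HIT | VC [11, 27, 9, 29]
  [15] addr=0x3c blk=15 s=7: MISS | VC [11, 27, 9, 29, 39]
  [16] addr=0x5e blk=23 s=7: MISS | VC [11, 27, 9, 29, 39, 15]
  [17] addr=0x3c blk=15 s=7: VC-HIT | VC [11, 27, 9, 29, 39, 23]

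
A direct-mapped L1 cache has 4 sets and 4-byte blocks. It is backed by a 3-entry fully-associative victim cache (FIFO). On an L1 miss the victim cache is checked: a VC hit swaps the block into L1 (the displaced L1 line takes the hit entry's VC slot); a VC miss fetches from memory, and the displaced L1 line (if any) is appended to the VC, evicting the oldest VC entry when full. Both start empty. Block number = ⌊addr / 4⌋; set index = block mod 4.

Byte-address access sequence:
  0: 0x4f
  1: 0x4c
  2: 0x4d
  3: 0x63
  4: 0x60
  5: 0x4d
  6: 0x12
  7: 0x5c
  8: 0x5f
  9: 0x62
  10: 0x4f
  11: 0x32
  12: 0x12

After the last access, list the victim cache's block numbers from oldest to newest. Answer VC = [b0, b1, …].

VC = [12, 23, 24]

  [0] addr=0x4f blk=19 s=3: MISS | VC []
  [1] addr=0x4c blk=19 s=3: L1-HIT | VC []
  [2] addr=0x4d blk=19 s=3: L1-HIT | VC []
  [3] addr=0x63 blk=24 s=0: MISS | VC []
  [4] addr=0x60 blk=24 s=0: L1-HIT | VC []
  [5] addr=0x4d blk=19 s=3: L1-HIT | VC []
  [6] addr=0x12 blk=4 s=0: MISS | VC [24]
  [7] addr=0x5c blk=23 s=3: MISS | VC [24, 19]
  [8] addr=0x5f blk=23 s=3: L1-HIT | VC [24, 19]
  [9] addr=0x62 blk=24 s=0: VC-HIT | VC [4, 19]
  [10] addr=0x4f blk=19 s=3: VC-HIT | VC [4, 23]
  [11] addr=0x32 blk=12 s=0: MISS | VC [4, 23, 24]
  [12] addr=0x12 blk=4 s=0: VC-HIT | VC [12, 23, 24]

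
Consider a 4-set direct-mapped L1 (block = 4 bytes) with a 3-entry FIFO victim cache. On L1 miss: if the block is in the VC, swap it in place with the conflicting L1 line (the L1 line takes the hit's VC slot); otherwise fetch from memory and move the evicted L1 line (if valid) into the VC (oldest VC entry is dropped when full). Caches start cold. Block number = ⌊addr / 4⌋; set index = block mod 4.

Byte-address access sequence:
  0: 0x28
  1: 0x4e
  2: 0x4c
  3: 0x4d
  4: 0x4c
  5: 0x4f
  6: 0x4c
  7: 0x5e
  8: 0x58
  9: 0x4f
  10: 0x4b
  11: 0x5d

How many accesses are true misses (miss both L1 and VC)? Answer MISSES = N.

#0 0x28→b10/s2 MISS; vc=[]
#1 0x4e→b19/s3 MISS; vc=[]
#2 0x4c→b19/s3 L1-HIT; vc=[]
#3 0x4d→b19/s3 L1-HIT; vc=[]
#4 0x4c→b19/s3 L1-HIT; vc=[]
#5 0x4f→b19/s3 L1-HIT; vc=[]
#6 0x4c→b19/s3 L1-HIT; vc=[]
#7 0x5e→b23/s3 MISS; vc=[19]
#8 0x58→b22/s2 MISS; vc=[19,10]
#9 0x4f→b19/s3 VC-HIT; vc=[23,10]
#10 0x4b→b18/s2 MISS; vc=[23,10,22]
#11 0x5d→b23/s3 VC-HIT; vc=[19,10,22]

MISSES = 5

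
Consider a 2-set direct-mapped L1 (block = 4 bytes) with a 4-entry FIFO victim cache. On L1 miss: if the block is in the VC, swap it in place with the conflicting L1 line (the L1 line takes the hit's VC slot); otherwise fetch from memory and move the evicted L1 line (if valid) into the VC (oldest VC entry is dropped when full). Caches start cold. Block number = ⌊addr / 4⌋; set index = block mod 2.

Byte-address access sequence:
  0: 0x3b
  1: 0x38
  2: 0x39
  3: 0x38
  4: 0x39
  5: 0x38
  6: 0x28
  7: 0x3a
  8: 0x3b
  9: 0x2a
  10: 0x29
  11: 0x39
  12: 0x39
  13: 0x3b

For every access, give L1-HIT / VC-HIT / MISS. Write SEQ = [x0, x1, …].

0: 0x3b (blk 14, set 0) → MISS  vc=[]
1: 0x38 (blk 14, set 0) → L1-HIT  vc=[]
2: 0x39 (blk 14, set 0) → L1-HIT  vc=[]
3: 0x38 (blk 14, set 0) → L1-HIT  vc=[]
4: 0x39 (blk 14, set 0) → L1-HIT  vc=[]
5: 0x38 (blk 14, set 0) → L1-HIT  vc=[]
6: 0x28 (blk 10, set 0) → MISS  vc=[14]
7: 0x3a (blk 14, set 0) → VC-HIT  vc=[10]
8: 0x3b (blk 14, set 0) → L1-HIT  vc=[10]
9: 0x2a (blk 10, set 0) → VC-HIT  vc=[14]
10: 0x29 (blk 10, set 0) → L1-HIT  vc=[14]
11: 0x39 (blk 14, set 0) → VC-HIT  vc=[10]
12: 0x39 (blk 14, set 0) → L1-HIT  vc=[10]
13: 0x3b (blk 14, set 0) → L1-HIT  vc=[10]

SEQ = [MISS, L1-HIT, L1-HIT, L1-HIT, L1-HIT, L1-HIT, MISS, VC-HIT, L1-HIT, VC-HIT, L1-HIT, VC-HIT, L1-HIT, L1-HIT]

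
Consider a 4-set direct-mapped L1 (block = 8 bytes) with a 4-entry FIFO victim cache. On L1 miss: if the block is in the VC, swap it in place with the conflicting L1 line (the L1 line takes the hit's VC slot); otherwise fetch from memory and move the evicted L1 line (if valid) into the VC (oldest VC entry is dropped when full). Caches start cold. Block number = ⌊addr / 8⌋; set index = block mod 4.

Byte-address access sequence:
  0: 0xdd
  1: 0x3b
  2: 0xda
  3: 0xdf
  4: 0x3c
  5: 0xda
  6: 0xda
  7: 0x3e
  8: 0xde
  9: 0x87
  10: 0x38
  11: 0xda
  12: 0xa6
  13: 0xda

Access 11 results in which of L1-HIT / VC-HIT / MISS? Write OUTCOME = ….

OUTCOME = VC-HIT

  [0] addr=0xdd blk=27 s=3: MISS | VC []
  [1] addr=0x3b blk=7 s=3: MISS | VC [27]
  [2] addr=0xda blk=27 s=3: VC-HIT | VC [7]
  [3] addr=0xdf blk=27 s=3: L1-HIT | VC [7]
  [4] addr=0x3c blk=7 s=3: VC-HIT | VC [27]
  [5] addr=0xda blk=27 s=3: VC-HIT | VC [7]
  [6] addr=0xda blk=27 s=3: L1-HIT | VC [7]
  [7] addr=0x3e blk=7 s=3: VC-HIT | VC [27]
  [8] addr=0xde blk=27 s=3: VC-HIT | VC [7]
  [9] addr=0x87 blk=16 s=0: MISS | VC [7]
  [10] addr=0x38 blk=7 s=3: VC-HIT | VC [27]
  [11] addr=0xda blk=27 s=3: VC-HIT | VC [7]
  [12] addr=0xa6 blk=20 s=0: MISS | VC [7, 16]
  [13] addr=0xda blk=27 s=3: L1-HIT | VC [7, 16]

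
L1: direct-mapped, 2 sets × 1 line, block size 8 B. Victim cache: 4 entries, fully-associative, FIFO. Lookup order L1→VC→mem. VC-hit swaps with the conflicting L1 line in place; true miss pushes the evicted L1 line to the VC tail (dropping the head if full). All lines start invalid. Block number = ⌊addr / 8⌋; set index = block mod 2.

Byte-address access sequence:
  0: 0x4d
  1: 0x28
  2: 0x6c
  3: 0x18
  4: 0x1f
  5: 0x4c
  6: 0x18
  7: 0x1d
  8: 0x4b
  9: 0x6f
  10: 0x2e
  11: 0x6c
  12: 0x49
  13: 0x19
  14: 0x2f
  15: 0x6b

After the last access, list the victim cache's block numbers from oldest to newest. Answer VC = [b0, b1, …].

#0 0x4d→b9/s1 MISS; vc=[]
#1 0x28→b5/s1 MISS; vc=[9]
#2 0x6c→b13/s1 MISS; vc=[9,5]
#3 0x18→b3/s1 MISS; vc=[9,5,13]
#4 0x1f→b3/s1 L1-HIT; vc=[9,5,13]
#5 0x4c→b9/s1 VC-HIT; vc=[3,5,13]
#6 0x18→b3/s1 VC-HIT; vc=[9,5,13]
#7 0x1d→b3/s1 L1-HIT; vc=[9,5,13]
#8 0x4b→b9/s1 VC-HIT; vc=[3,5,13]
#9 0x6f→b13/s1 VC-HIT; vc=[3,5,9]
#10 0x2e→b5/s1 VC-HIT; vc=[3,13,9]
#11 0x6c→b13/s1 VC-HIT; vc=[3,5,9]
#12 0x49→b9/s1 VC-HIT; vc=[3,5,13]
#13 0x19→b3/s1 VC-HIT; vc=[9,5,13]
#14 0x2f→b5/s1 VC-HIT; vc=[9,3,13]
#15 0x6b→b13/s1 VC-HIT; vc=[9,3,5]

VC = [9, 3, 5]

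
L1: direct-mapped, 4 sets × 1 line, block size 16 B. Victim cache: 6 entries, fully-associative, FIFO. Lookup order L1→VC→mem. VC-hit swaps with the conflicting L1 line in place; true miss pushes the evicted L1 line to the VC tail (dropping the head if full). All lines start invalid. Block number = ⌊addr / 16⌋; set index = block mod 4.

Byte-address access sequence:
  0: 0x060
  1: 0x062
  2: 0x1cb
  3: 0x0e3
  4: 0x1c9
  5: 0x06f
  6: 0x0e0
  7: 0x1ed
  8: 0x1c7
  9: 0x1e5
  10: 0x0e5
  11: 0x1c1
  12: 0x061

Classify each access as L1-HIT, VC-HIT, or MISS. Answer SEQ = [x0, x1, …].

0: 0x60 (blk 6, set 2) → MISS  vc=[]
1: 0x62 (blk 6, set 2) → L1-HIT  vc=[]
2: 0x1cb (blk 28, set 0) → MISS  vc=[]
3: 0xe3 (blk 14, set 2) → MISS  vc=[6]
4: 0x1c9 (blk 28, set 0) → L1-HIT  vc=[6]
5: 0x6f (blk 6, set 2) → VC-HIT  vc=[14]
6: 0xe0 (blk 14, set 2) → VC-HIT  vc=[6]
7: 0x1ed (blk 30, set 2) → MISS  vc=[6, 14]
8: 0x1c7 (blk 28, set 0) → L1-HIT  vc=[6, 14]
9: 0x1e5 (blk 30, set 2) → L1-HIT  vc=[6, 14]
10: 0xe5 (blk 14, set 2) → VC-HIT  vc=[6, 30]
11: 0x1c1 (blk 28, set 0) → L1-HIT  vc=[6, 30]
12: 0x61 (blk 6, set 2) → VC-HIT  vc=[14, 30]

SEQ = [MISS, L1-HIT, MISS, MISS, L1-HIT, VC-HIT, VC-HIT, MISS, L1-HIT, L1-HIT, VC-HIT, L1-HIT, VC-HIT]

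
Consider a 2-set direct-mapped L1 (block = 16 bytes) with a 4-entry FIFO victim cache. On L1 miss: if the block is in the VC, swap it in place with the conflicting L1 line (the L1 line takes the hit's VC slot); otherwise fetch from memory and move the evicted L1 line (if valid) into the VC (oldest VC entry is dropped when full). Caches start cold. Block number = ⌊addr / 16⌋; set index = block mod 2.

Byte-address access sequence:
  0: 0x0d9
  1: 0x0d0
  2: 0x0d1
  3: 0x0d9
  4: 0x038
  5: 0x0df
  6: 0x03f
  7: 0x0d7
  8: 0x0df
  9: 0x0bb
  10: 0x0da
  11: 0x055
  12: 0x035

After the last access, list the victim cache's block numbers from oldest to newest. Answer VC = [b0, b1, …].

VC = [5, 11, 13]

0: 0xd9 (blk 13, set 1) → MISS  vc=[]
1: 0xd0 (blk 13, set 1) → L1-HIT  vc=[]
2: 0xd1 (blk 13, set 1) → L1-HIT  vc=[]
3: 0xd9 (blk 13, set 1) → L1-HIT  vc=[]
4: 0x38 (blk 3, set 1) → MISS  vc=[13]
5: 0xdf (blk 13, set 1) → VC-HIT  vc=[3]
6: 0x3f (blk 3, set 1) → VC-HIT  vc=[13]
7: 0xd7 (blk 13, set 1) → VC-HIT  vc=[3]
8: 0xdf (blk 13, set 1) → L1-HIT  vc=[3]
9: 0xbb (blk 11, set 1) → MISS  vc=[3, 13]
10: 0xda (blk 13, set 1) → VC-HIT  vc=[3, 11]
11: 0x55 (blk 5, set 1) → MISS  vc=[3, 11, 13]
12: 0x35 (blk 3, set 1) → VC-HIT  vc=[5, 11, 13]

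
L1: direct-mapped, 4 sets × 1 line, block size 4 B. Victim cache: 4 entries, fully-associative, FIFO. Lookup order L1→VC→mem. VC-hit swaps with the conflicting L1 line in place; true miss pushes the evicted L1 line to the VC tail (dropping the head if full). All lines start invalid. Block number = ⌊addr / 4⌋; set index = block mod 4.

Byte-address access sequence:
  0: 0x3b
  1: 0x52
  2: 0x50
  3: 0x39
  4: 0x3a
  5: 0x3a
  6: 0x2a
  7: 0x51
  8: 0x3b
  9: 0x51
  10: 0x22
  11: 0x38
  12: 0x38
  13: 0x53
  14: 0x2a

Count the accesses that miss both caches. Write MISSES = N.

MISSES = 4

0: 0x3b (blk 14, set 2) → MISS  vc=[]
1: 0x52 (blk 20, set 0) → MISS  vc=[]
2: 0x50 (blk 20, set 0) → L1-HIT  vc=[]
3: 0x39 (blk 14, set 2) → L1-HIT  vc=[]
4: 0x3a (blk 14, set 2) → L1-HIT  vc=[]
5: 0x3a (blk 14, set 2) → L1-HIT  vc=[]
6: 0x2a (blk 10, set 2) → MISS  vc=[14]
7: 0x51 (blk 20, set 0) → L1-HIT  vc=[14]
8: 0x3b (blk 14, set 2) → VC-HIT  vc=[10]
9: 0x51 (blk 20, set 0) → L1-HIT  vc=[10]
10: 0x22 (blk 8, set 0) → MISS  vc=[10, 20]
11: 0x38 (blk 14, set 2) → L1-HIT  vc=[10, 20]
12: 0x38 (blk 14, set 2) → L1-HIT  vc=[10, 20]
13: 0x53 (blk 20, set 0) → VC-HIT  vc=[10, 8]
14: 0x2a (blk 10, set 2) → VC-HIT  vc=[14, 8]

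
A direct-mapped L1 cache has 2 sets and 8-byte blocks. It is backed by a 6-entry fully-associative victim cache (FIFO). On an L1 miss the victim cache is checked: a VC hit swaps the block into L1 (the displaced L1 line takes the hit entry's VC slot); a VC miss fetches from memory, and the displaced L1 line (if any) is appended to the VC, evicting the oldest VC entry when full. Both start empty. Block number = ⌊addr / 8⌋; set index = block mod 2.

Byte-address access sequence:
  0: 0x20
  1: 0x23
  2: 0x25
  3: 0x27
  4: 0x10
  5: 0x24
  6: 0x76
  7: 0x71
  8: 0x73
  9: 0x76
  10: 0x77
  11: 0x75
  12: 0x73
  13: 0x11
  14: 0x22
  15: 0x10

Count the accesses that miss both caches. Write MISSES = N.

#0 0x20→b4/s0 MISS; vc=[]
#1 0x23→b4/s0 L1-HIT; vc=[]
#2 0x25→b4/s0 L1-HIT; vc=[]
#3 0x27→b4/s0 L1-HIT; vc=[]
#4 0x10→b2/s0 MISS; vc=[4]
#5 0x24→b4/s0 VC-HIT; vc=[2]
#6 0x76→b14/s0 MISS; vc=[2,4]
#7 0x71→b14/s0 L1-HIT; vc=[2,4]
#8 0x73→b14/s0 L1-HIT; vc=[2,4]
#9 0x76→b14/s0 L1-HIT; vc=[2,4]
#10 0x77→b14/s0 L1-HIT; vc=[2,4]
#11 0x75→b14/s0 L1-HIT; vc=[2,4]
#12 0x73→b14/s0 L1-HIT; vc=[2,4]
#13 0x11→b2/s0 VC-HIT; vc=[14,4]
#14 0x22→b4/s0 VC-HIT; vc=[14,2]
#15 0x10→b2/s0 VC-HIT; vc=[14,4]

MISSES = 3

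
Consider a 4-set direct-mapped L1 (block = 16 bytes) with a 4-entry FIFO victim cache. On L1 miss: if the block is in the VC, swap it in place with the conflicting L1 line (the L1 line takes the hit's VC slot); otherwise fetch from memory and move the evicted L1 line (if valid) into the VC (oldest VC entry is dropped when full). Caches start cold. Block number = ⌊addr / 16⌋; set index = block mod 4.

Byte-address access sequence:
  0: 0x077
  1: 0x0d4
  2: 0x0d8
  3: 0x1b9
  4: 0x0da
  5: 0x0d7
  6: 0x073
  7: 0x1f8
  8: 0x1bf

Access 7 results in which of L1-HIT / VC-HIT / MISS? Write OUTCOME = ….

#0 0x77→b7/s3 MISS; vc=[]
#1 0xd4→b13/s1 MISS; vc=[]
#2 0xd8→b13/s1 L1-HIT; vc=[]
#3 0x1b9→b27/s3 MISS; vc=[7]
#4 0xda→b13/s1 L1-HIT; vc=[7]
#5 0xd7→b13/s1 L1-HIT; vc=[7]
#6 0x73→b7/s3 VC-HIT; vc=[27]
#7 0x1f8→b31/s3 MISS; vc=[27,7]
#8 0x1bf→b27/s3 VC-HIT; vc=[31,7]

OUTCOME = MISS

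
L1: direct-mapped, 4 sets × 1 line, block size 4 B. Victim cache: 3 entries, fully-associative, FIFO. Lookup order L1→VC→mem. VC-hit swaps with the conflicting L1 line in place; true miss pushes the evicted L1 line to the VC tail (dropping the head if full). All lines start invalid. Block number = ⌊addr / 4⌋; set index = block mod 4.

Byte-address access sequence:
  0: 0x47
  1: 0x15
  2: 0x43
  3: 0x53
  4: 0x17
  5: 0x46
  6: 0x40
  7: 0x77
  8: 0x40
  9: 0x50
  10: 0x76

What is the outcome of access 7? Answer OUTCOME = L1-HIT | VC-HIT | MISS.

OUTCOME = MISS

#0 0x47→b17/s1 MISS; vc=[]
#1 0x15→b5/s1 MISS; vc=[17]
#2 0x43→b16/s0 MISS; vc=[17]
#3 0x53→b20/s0 MISS; vc=[17,16]
#4 0x17→b5/s1 L1-HIT; vc=[17,16]
#5 0x46→b17/s1 VC-HIT; vc=[5,16]
#6 0x40→b16/s0 VC-HIT; vc=[5,20]
#7 0x77→b29/s1 MISS; vc=[5,20,17]
#8 0x40→b16/s0 L1-HIT; vc=[5,20,17]
#9 0x50→b20/s0 VC-HIT; vc=[5,16,17]
#10 0x76→b29/s1 L1-HIT; vc=[5,16,17]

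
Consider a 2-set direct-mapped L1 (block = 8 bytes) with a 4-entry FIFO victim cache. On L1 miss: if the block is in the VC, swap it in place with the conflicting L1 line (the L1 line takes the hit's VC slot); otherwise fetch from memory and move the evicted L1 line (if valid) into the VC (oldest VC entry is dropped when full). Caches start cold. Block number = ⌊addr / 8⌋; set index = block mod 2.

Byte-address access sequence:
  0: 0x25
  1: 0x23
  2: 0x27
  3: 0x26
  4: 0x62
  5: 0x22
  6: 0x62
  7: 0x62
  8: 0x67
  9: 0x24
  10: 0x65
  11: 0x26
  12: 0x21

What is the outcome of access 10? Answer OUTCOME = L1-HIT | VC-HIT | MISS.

0: 0x25 (blk 4, set 0) → MISS  vc=[]
1: 0x23 (blk 4, set 0) → L1-HIT  vc=[]
2: 0x27 (blk 4, set 0) → L1-HIT  vc=[]
3: 0x26 (blk 4, set 0) → L1-HIT  vc=[]
4: 0x62 (blk 12, set 0) → MISS  vc=[4]
5: 0x22 (blk 4, set 0) → VC-HIT  vc=[12]
6: 0x62 (blk 12, set 0) → VC-HIT  vc=[4]
7: 0x62 (blk 12, set 0) → L1-HIT  vc=[4]
8: 0x67 (blk 12, set 0) → L1-HIT  vc=[4]
9: 0x24 (blk 4, set 0) → VC-HIT  vc=[12]
10: 0x65 (blk 12, set 0) → VC-HIT  vc=[4]
11: 0x26 (blk 4, set 0) → VC-HIT  vc=[12]
12: 0x21 (blk 4, set 0) → L1-HIT  vc=[12]

OUTCOME = VC-HIT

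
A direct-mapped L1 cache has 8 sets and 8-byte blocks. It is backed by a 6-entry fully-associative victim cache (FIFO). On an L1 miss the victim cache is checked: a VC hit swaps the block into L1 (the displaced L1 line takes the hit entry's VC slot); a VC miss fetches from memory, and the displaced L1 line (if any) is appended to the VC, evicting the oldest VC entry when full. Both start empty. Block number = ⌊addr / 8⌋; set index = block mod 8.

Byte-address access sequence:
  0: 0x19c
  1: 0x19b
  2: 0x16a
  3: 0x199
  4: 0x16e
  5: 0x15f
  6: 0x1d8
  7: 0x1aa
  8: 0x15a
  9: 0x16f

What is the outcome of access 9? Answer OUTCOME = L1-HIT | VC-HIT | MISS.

  [0] addr=0x19c blk=51 s=3: MISS | VC []
  [1] addr=0x19b blk=51 s=3: L1-HIT | VC []
  [2] addr=0x16a blk=45 s=5: MISS | VC []
  [3] addr=0x199 blk=51 s=3: L1-HIT | VC []
  [4] addr=0x16e blk=45 s=5: L1-HIT | VC []
  [5] addr=0x15f blk=43 s=3: MISS | VC [51]
  [6] addr=0x1d8 blk=59 s=3: MISS | VC [51, 43]
  [7] addr=0x1aa blk=53 s=5: MISS | VC [51, 43, 45]
  [8] addr=0x15a blk=43 s=3: VC-HIT | VC [51, 59, 45]
  [9] addr=0x16f blk=45 s=5: VC-HIT | VC [51, 59, 53]

OUTCOME = VC-HIT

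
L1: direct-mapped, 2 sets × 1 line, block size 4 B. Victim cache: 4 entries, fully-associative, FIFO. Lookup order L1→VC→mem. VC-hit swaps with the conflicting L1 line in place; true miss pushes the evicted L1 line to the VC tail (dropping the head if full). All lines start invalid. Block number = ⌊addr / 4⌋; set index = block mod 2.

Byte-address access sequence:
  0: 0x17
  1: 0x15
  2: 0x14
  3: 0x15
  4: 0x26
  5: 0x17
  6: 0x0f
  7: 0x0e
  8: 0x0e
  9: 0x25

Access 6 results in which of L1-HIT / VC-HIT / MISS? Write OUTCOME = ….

OUTCOME = MISS

  [0] addr=0x17 blk=5 s=1: MISS | VC []
  [1] addr=0x15 blk=5 s=1: L1-HIT | VC []
  [2] addr=0x14 blk=5 s=1: L1-HIT | VC []
  [3] addr=0x15 blk=5 s=1: L1-HIT | VC []
  [4] addr=0x26 blk=9 s=1: MISS | VC [5]
  [5] addr=0x17 blk=5 s=1: VC-HIT | VC [9]
  [6] addr=0xf blk=3 s=1: MISS | VC [9, 5]
  [7] addr=0xe blk=3 s=1: L1-HIT | VC [9, 5]
  [8] addr=0xe blk=3 s=1: L1-HIT | VC [9, 5]
  [9] addr=0x25 blk=9 s=1: VC-HIT | VC [3, 5]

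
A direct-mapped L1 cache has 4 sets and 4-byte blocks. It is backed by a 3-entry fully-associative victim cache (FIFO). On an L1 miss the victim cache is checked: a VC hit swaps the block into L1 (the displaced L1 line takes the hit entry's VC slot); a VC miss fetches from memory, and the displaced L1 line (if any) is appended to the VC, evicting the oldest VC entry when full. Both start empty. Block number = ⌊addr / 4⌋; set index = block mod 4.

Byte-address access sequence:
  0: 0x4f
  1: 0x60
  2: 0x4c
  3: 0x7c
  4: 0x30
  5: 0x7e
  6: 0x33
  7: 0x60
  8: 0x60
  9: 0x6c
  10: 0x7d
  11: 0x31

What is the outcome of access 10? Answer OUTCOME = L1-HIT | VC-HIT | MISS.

OUTCOME = VC-HIT

#0 0x4f→b19/s3 MISS; vc=[]
#1 0x60→b24/s0 MISS; vc=[]
#2 0x4c→b19/s3 L1-HIT; vc=[]
#3 0x7c→b31/s3 MISS; vc=[19]
#4 0x30→b12/s0 MISS; vc=[19,24]
#5 0x7e→b31/s3 L1-HIT; vc=[19,24]
#6 0x33→b12/s0 L1-HIT; vc=[19,24]
#7 0x60→b24/s0 VC-HIT; vc=[19,12]
#8 0x60→b24/s0 L1-HIT; vc=[19,12]
#9 0x6c→b27/s3 MISS; vc=[19,12,31]
#10 0x7d→b31/s3 VC-HIT; vc=[19,12,27]
#11 0x31→b12/s0 VC-HIT; vc=[19,24,27]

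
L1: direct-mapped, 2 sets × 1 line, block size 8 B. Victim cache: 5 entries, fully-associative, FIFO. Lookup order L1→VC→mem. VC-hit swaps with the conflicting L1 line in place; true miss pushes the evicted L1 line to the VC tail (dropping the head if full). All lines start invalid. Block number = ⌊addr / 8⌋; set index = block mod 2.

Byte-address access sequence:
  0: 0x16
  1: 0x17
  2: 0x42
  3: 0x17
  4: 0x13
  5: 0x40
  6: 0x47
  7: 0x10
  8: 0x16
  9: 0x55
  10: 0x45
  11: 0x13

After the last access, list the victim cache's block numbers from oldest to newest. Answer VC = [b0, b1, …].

VC = [10, 8]

0: 0x16 (blk 2, set 0) → MISS  vc=[]
1: 0x17 (blk 2, set 0) → L1-HIT  vc=[]
2: 0x42 (blk 8, set 0) → MISS  vc=[2]
3: 0x17 (blk 2, set 0) → VC-HIT  vc=[8]
4: 0x13 (blk 2, set 0) → L1-HIT  vc=[8]
5: 0x40 (blk 8, set 0) → VC-HIT  vc=[2]
6: 0x47 (blk 8, set 0) → L1-HIT  vc=[2]
7: 0x10 (blk 2, set 0) → VC-HIT  vc=[8]
8: 0x16 (blk 2, set 0) → L1-HIT  vc=[8]
9: 0x55 (blk 10, set 0) → MISS  vc=[8, 2]
10: 0x45 (blk 8, set 0) → VC-HIT  vc=[10, 2]
11: 0x13 (blk 2, set 0) → VC-HIT  vc=[10, 8]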